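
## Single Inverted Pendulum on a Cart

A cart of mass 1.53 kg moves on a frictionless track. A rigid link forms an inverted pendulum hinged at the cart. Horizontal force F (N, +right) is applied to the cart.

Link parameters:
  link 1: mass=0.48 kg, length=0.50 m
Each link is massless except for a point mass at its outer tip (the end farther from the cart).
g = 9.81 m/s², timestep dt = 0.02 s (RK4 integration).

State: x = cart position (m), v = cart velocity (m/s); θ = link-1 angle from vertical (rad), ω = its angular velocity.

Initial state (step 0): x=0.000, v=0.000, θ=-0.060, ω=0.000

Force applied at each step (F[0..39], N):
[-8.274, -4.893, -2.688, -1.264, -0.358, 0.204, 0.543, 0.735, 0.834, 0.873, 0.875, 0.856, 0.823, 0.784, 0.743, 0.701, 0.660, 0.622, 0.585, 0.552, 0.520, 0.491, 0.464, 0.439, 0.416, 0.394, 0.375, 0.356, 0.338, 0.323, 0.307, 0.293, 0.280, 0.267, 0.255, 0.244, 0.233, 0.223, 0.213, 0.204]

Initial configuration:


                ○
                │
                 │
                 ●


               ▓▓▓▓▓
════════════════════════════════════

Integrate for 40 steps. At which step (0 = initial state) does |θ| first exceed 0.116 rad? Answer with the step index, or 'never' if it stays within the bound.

Answer: never

Derivation:
apply F[0]=-8.274 → step 1: x=-0.001, v=-0.104, θ=-0.058, ω=0.185
apply F[1]=-4.893 → step 2: x=-0.004, v=-0.165, θ=-0.053, ω=0.284
apply F[2]=-2.688 → step 3: x=-0.007, v=-0.197, θ=-0.047, ω=0.328
apply F[3]=-1.264 → step 4: x=-0.011, v=-0.211, θ=-0.041, ω=0.338
apply F[4]=-0.358 → step 5: x=-0.016, v=-0.213, θ=-0.034, ω=0.329
apply F[5]=+0.204 → step 6: x=-0.020, v=-0.209, θ=-0.028, ω=0.307
apply F[6]=+0.543 → step 7: x=-0.024, v=-0.200, θ=-0.022, ω=0.281
apply F[7]=+0.735 → step 8: x=-0.028, v=-0.189, θ=-0.016, ω=0.251
apply F[8]=+0.834 → step 9: x=-0.032, v=-0.177, θ=-0.012, ω=0.222
apply F[9]=+0.873 → step 10: x=-0.035, v=-0.165, θ=-0.008, ω=0.195
apply F[10]=+0.875 → step 11: x=-0.038, v=-0.154, θ=-0.004, ω=0.169
apply F[11]=+0.856 → step 12: x=-0.041, v=-0.142, θ=-0.001, ω=0.145
apply F[12]=+0.823 → step 13: x=-0.044, v=-0.132, θ=0.002, ω=0.124
apply F[13]=+0.784 → step 14: x=-0.046, v=-0.122, θ=0.004, ω=0.105
apply F[14]=+0.743 → step 15: x=-0.049, v=-0.112, θ=0.006, ω=0.088
apply F[15]=+0.701 → step 16: x=-0.051, v=-0.103, θ=0.008, ω=0.074
apply F[16]=+0.660 → step 17: x=-0.053, v=-0.095, θ=0.009, ω=0.061
apply F[17]=+0.622 → step 18: x=-0.055, v=-0.088, θ=0.010, ω=0.049
apply F[18]=+0.585 → step 19: x=-0.056, v=-0.081, θ=0.011, ω=0.040
apply F[19]=+0.552 → step 20: x=-0.058, v=-0.074, θ=0.012, ω=0.031
apply F[20]=+0.520 → step 21: x=-0.059, v=-0.068, θ=0.012, ω=0.024
apply F[21]=+0.491 → step 22: x=-0.061, v=-0.063, θ=0.013, ω=0.017
apply F[22]=+0.464 → step 23: x=-0.062, v=-0.057, θ=0.013, ω=0.012
apply F[23]=+0.439 → step 24: x=-0.063, v=-0.052, θ=0.013, ω=0.007
apply F[24]=+0.416 → step 25: x=-0.064, v=-0.048, θ=0.013, ω=0.003
apply F[25]=+0.394 → step 26: x=-0.065, v=-0.043, θ=0.013, ω=-0.000
apply F[26]=+0.375 → step 27: x=-0.066, v=-0.039, θ=0.013, ω=-0.003
apply F[27]=+0.356 → step 28: x=-0.066, v=-0.035, θ=0.013, ω=-0.006
apply F[28]=+0.338 → step 29: x=-0.067, v=-0.032, θ=0.013, ω=-0.008
apply F[29]=+0.323 → step 30: x=-0.068, v=-0.028, θ=0.013, ω=-0.010
apply F[30]=+0.307 → step 31: x=-0.068, v=-0.025, θ=0.013, ω=-0.011
apply F[31]=+0.293 → step 32: x=-0.069, v=-0.022, θ=0.012, ω=-0.012
apply F[32]=+0.280 → step 33: x=-0.069, v=-0.019, θ=0.012, ω=-0.013
apply F[33]=+0.267 → step 34: x=-0.069, v=-0.016, θ=0.012, ω=-0.014
apply F[34]=+0.255 → step 35: x=-0.070, v=-0.014, θ=0.012, ω=-0.015
apply F[35]=+0.244 → step 36: x=-0.070, v=-0.011, θ=0.011, ω=-0.015
apply F[36]=+0.233 → step 37: x=-0.070, v=-0.009, θ=0.011, ω=-0.016
apply F[37]=+0.223 → step 38: x=-0.070, v=-0.007, θ=0.011, ω=-0.016
apply F[38]=+0.213 → step 39: x=-0.071, v=-0.005, θ=0.010, ω=-0.016
apply F[39]=+0.204 → step 40: x=-0.071, v=-0.003, θ=0.010, ω=-0.016
max |θ| = 0.060 ≤ 0.116 over all 41 states.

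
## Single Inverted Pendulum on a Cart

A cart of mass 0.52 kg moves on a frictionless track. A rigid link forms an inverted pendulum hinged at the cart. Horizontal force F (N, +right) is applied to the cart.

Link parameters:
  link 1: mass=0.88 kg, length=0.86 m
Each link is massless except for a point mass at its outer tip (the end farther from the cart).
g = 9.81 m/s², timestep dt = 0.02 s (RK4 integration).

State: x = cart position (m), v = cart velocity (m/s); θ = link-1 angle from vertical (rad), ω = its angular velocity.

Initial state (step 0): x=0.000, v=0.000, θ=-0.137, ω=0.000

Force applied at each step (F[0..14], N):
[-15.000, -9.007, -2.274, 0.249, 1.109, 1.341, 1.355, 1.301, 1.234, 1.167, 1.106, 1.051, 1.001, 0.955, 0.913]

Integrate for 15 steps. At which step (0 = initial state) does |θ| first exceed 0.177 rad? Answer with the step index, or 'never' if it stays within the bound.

Answer: never

Derivation:
apply F[0]=-15.000 → step 1: x=-0.005, v=-0.517, θ=-0.131, ω=0.565
apply F[1]=-9.007 → step 2: x=-0.018, v=-0.817, θ=-0.117, ω=0.882
apply F[2]=-2.274 → step 3: x=-0.035, v=-0.870, θ=-0.099, ω=0.919
apply F[3]=+0.249 → step 4: x=-0.052, v=-0.833, θ=-0.081, ω=0.856
apply F[4]=+1.109 → step 5: x=-0.068, v=-0.769, θ=-0.065, ω=0.765
apply F[5]=+1.341 → step 6: x=-0.083, v=-0.699, θ=-0.051, ω=0.671
apply F[6]=+1.355 → step 7: x=-0.096, v=-0.633, θ=-0.038, ω=0.584
apply F[7]=+1.301 → step 8: x=-0.108, v=-0.573, θ=-0.027, ω=0.507
apply F[8]=+1.234 → step 9: x=-0.119, v=-0.518, θ=-0.018, ω=0.438
apply F[9]=+1.167 → step 10: x=-0.129, v=-0.469, θ=-0.010, ω=0.377
apply F[10]=+1.106 → step 11: x=-0.138, v=-0.424, θ=-0.003, ω=0.324
apply F[11]=+1.051 → step 12: x=-0.146, v=-0.384, θ=0.003, ω=0.278
apply F[12]=+1.001 → step 13: x=-0.153, v=-0.347, θ=0.009, ω=0.237
apply F[13]=+0.955 → step 14: x=-0.160, v=-0.314, θ=0.013, ω=0.200
apply F[14]=+0.913 → step 15: x=-0.166, v=-0.284, θ=0.017, ω=0.169
max |θ| = 0.137 ≤ 0.177 over all 16 states.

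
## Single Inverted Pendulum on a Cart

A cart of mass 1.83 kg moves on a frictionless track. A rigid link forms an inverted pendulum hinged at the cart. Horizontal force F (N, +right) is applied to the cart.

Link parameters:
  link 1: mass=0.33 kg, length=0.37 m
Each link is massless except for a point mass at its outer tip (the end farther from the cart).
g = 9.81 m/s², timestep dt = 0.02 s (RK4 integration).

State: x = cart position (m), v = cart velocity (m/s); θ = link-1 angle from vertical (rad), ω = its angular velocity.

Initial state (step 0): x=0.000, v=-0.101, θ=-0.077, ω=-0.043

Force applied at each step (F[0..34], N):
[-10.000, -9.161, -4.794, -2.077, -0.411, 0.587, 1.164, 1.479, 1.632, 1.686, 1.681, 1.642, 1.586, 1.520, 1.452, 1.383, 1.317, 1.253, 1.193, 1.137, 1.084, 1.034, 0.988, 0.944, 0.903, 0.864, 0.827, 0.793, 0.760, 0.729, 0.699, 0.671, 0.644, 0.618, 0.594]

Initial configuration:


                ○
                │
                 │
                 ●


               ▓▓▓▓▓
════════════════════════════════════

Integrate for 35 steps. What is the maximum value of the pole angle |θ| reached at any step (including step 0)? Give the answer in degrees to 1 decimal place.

Answer: 4.4°

Derivation:
apply F[0]=-10.000 → step 1: x=-0.003, v=-0.207, θ=-0.075, ω=0.203
apply F[1]=-9.161 → step 2: x=-0.008, v=-0.305, θ=-0.069, ω=0.428
apply F[2]=-4.794 → step 3: x=-0.015, v=-0.355, θ=-0.060, ω=0.529
apply F[3]=-2.077 → step 4: x=-0.022, v=-0.376, θ=-0.049, ω=0.556
apply F[4]=-0.411 → step 5: x=-0.030, v=-0.379, θ=-0.038, ω=0.541
apply F[5]=+0.587 → step 6: x=-0.037, v=-0.371, θ=-0.027, ω=0.504
apply F[6]=+1.164 → step 7: x=-0.044, v=-0.358, θ=-0.018, ω=0.455
apply F[7]=+1.479 → step 8: x=-0.051, v=-0.341, θ=-0.009, ω=0.403
apply F[8]=+1.632 → step 9: x=-0.058, v=-0.323, θ=-0.002, ω=0.352
apply F[9]=+1.686 → step 10: x=-0.064, v=-0.305, θ=0.005, ω=0.303
apply F[10]=+1.681 → step 11: x=-0.070, v=-0.287, θ=0.011, ω=0.258
apply F[11]=+1.642 → step 12: x=-0.076, v=-0.269, θ=0.015, ω=0.218
apply F[12]=+1.586 → step 13: x=-0.081, v=-0.252, θ=0.019, ω=0.182
apply F[13]=+1.520 → step 14: x=-0.086, v=-0.237, θ=0.023, ω=0.150
apply F[14]=+1.452 → step 15: x=-0.091, v=-0.222, θ=0.025, ω=0.122
apply F[15]=+1.383 → step 16: x=-0.095, v=-0.207, θ=0.027, ω=0.098
apply F[16]=+1.317 → step 17: x=-0.099, v=-0.194, θ=0.029, ω=0.077
apply F[17]=+1.253 → step 18: x=-0.103, v=-0.181, θ=0.031, ω=0.058
apply F[18]=+1.193 → step 19: x=-0.106, v=-0.169, θ=0.032, ω=0.043
apply F[19]=+1.137 → step 20: x=-0.109, v=-0.158, θ=0.032, ω=0.029
apply F[20]=+1.084 → step 21: x=-0.112, v=-0.147, θ=0.033, ω=0.017
apply F[21]=+1.034 → step 22: x=-0.115, v=-0.137, θ=0.033, ω=0.008
apply F[22]=+0.988 → step 23: x=-0.118, v=-0.128, θ=0.033, ω=-0.001
apply F[23]=+0.944 → step 24: x=-0.120, v=-0.119, θ=0.033, ω=-0.008
apply F[24]=+0.903 → step 25: x=-0.123, v=-0.110, θ=0.033, ω=-0.014
apply F[25]=+0.864 → step 26: x=-0.125, v=-0.102, θ=0.032, ω=-0.019
apply F[26]=+0.827 → step 27: x=-0.127, v=-0.094, θ=0.032, ω=-0.024
apply F[27]=+0.793 → step 28: x=-0.129, v=-0.086, θ=0.032, ω=-0.027
apply F[28]=+0.760 → step 29: x=-0.130, v=-0.079, θ=0.031, ω=-0.030
apply F[29]=+0.729 → step 30: x=-0.132, v=-0.072, θ=0.030, ω=-0.032
apply F[30]=+0.699 → step 31: x=-0.133, v=-0.065, θ=0.030, ω=-0.034
apply F[31]=+0.671 → step 32: x=-0.134, v=-0.059, θ=0.029, ω=-0.036
apply F[32]=+0.644 → step 33: x=-0.135, v=-0.053, θ=0.028, ω=-0.037
apply F[33]=+0.618 → step 34: x=-0.136, v=-0.047, θ=0.027, ω=-0.038
apply F[34]=+0.594 → step 35: x=-0.137, v=-0.042, θ=0.027, ω=-0.038
Max |angle| over trajectory = 0.077 rad = 4.4°.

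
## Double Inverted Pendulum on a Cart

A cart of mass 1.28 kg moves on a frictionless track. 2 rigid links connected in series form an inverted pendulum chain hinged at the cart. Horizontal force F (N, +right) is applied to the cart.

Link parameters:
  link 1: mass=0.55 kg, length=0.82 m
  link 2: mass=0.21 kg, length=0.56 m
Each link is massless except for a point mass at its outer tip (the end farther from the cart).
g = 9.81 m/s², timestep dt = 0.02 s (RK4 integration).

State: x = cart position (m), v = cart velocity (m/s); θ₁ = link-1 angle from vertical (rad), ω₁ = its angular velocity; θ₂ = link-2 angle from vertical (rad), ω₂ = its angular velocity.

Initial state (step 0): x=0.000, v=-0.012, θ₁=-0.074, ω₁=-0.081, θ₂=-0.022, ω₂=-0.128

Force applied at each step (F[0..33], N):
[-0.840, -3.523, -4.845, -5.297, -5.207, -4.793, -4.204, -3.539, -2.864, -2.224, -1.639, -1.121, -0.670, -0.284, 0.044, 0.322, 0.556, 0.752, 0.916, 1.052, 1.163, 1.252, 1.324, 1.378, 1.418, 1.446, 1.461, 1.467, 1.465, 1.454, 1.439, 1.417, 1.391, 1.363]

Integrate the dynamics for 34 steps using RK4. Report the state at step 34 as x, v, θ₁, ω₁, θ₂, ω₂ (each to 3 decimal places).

apply F[0]=-0.840 → step 1: x=-0.000, v=-0.016, θ₁=-0.076, ω₁=-0.098, θ₂=-0.024, ω₂=-0.103
apply F[1]=-3.523 → step 2: x=-0.001, v=-0.062, θ₁=-0.077, ω₁=-0.065, θ₂=-0.026, ω₂=-0.078
apply F[2]=-4.845 → step 3: x=-0.003, v=-0.129, θ₁=-0.078, ω₁=-0.008, θ₂=-0.027, ω₂=-0.053
apply F[3]=-5.297 → step 4: x=-0.006, v=-0.202, θ₁=-0.078, ω₁=0.058, θ₂=-0.028, ω₂=-0.028
apply F[4]=-5.207 → step 5: x=-0.011, v=-0.275, θ₁=-0.076, ω₁=0.123, θ₂=-0.029, ω₂=-0.004
apply F[5]=-4.793 → step 6: x=-0.017, v=-0.341, θ₁=-0.073, ω₁=0.181, θ₂=-0.028, ω₂=0.019
apply F[6]=-4.204 → step 7: x=-0.025, v=-0.398, θ₁=-0.069, ω₁=0.230, θ₂=-0.028, ω₂=0.040
apply F[7]=-3.539 → step 8: x=-0.033, v=-0.445, θ₁=-0.064, ω₁=0.268, θ₂=-0.027, ω₂=0.059
apply F[8]=-2.864 → step 9: x=-0.042, v=-0.483, θ₁=-0.058, ω₁=0.297, θ₂=-0.025, ω₂=0.076
apply F[9]=-2.224 → step 10: x=-0.052, v=-0.511, θ₁=-0.052, ω₁=0.315, θ₂=-0.024, ω₂=0.090
apply F[10]=-1.639 → step 11: x=-0.063, v=-0.531, θ₁=-0.046, ω₁=0.325, θ₂=-0.022, ω₂=0.103
apply F[11]=-1.121 → step 12: x=-0.073, v=-0.544, θ₁=-0.039, ω₁=0.329, θ₂=-0.020, ω₂=0.113
apply F[12]=-0.670 → step 13: x=-0.084, v=-0.550, θ₁=-0.032, ω₁=0.326, θ₂=-0.017, ω₂=0.122
apply F[13]=-0.284 → step 14: x=-0.095, v=-0.551, θ₁=-0.026, ω₁=0.319, θ₂=-0.015, ω₂=0.128
apply F[14]=+0.044 → step 15: x=-0.106, v=-0.548, θ₁=-0.020, ω₁=0.309, θ₂=-0.012, ω₂=0.132
apply F[15]=+0.322 → step 16: x=-0.117, v=-0.541, θ₁=-0.014, ω₁=0.296, θ₂=-0.010, ω₂=0.135
apply F[16]=+0.556 → step 17: x=-0.128, v=-0.531, θ₁=-0.008, ω₁=0.281, θ₂=-0.007, ω₂=0.136
apply F[17]=+0.752 → step 18: x=-0.139, v=-0.519, θ₁=-0.002, ω₁=0.265, θ₂=-0.004, ω₂=0.136
apply F[18]=+0.916 → step 19: x=-0.149, v=-0.505, θ₁=0.003, ω₁=0.248, θ₂=-0.001, ω₂=0.135
apply F[19]=+1.052 → step 20: x=-0.159, v=-0.489, θ₁=0.007, ω₁=0.230, θ₂=0.001, ω₂=0.132
apply F[20]=+1.163 → step 21: x=-0.168, v=-0.472, θ₁=0.012, ω₁=0.212, θ₂=0.004, ω₂=0.129
apply F[21]=+1.252 → step 22: x=-0.178, v=-0.454, θ₁=0.016, ω₁=0.194, θ₂=0.006, ω₂=0.125
apply F[22]=+1.324 → step 23: x=-0.186, v=-0.435, θ₁=0.020, ω₁=0.177, θ₂=0.009, ω₂=0.120
apply F[23]=+1.378 → step 24: x=-0.195, v=-0.416, θ₁=0.023, ω₁=0.160, θ₂=0.011, ω₂=0.114
apply F[24]=+1.418 → step 25: x=-0.203, v=-0.397, θ₁=0.026, ω₁=0.143, θ₂=0.013, ω₂=0.109
apply F[25]=+1.446 → step 26: x=-0.211, v=-0.377, θ₁=0.029, ω₁=0.127, θ₂=0.016, ω₂=0.102
apply F[26]=+1.461 → step 27: x=-0.218, v=-0.358, θ₁=0.031, ω₁=0.112, θ₂=0.018, ω₂=0.096
apply F[27]=+1.467 → step 28: x=-0.225, v=-0.339, θ₁=0.033, ω₁=0.098, θ₂=0.019, ω₂=0.089
apply F[28]=+1.465 → step 29: x=-0.232, v=-0.320, θ₁=0.035, ω₁=0.084, θ₂=0.021, ω₂=0.082
apply F[29]=+1.454 → step 30: x=-0.238, v=-0.301, θ₁=0.037, ω₁=0.071, θ₂=0.023, ω₂=0.076
apply F[30]=+1.439 → step 31: x=-0.244, v=-0.283, θ₁=0.038, ω₁=0.060, θ₂=0.024, ω₂=0.069
apply F[31]=+1.417 → step 32: x=-0.249, v=-0.266, θ₁=0.039, ω₁=0.048, θ₂=0.025, ω₂=0.062
apply F[32]=+1.391 → step 33: x=-0.254, v=-0.248, θ₁=0.040, ω₁=0.038, θ₂=0.027, ω₂=0.056
apply F[33]=+1.363 → step 34: x=-0.259, v=-0.232, θ₁=0.041, ω₁=0.029, θ₂=0.028, ω₂=0.050

Answer: x=-0.259, v=-0.232, θ₁=0.041, ω₁=0.029, θ₂=0.028, ω₂=0.050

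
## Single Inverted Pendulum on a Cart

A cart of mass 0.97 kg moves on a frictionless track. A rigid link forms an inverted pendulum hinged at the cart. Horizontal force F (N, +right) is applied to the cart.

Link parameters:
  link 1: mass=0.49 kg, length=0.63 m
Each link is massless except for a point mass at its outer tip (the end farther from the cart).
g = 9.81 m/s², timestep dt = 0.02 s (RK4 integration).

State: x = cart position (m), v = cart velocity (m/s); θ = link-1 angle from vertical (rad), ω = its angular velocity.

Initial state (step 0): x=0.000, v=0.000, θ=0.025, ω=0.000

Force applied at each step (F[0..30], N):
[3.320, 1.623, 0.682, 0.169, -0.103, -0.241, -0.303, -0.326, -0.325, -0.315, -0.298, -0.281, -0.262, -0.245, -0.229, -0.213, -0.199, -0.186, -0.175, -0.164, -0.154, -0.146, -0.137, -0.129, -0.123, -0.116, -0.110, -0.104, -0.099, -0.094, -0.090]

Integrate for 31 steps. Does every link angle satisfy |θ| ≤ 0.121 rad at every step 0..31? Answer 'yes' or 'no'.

Answer: yes

Derivation:
apply F[0]=+3.320 → step 1: x=0.001, v=0.066, θ=0.024, ω=-0.097
apply F[1]=+1.623 → step 2: x=0.002, v=0.097, θ=0.022, ω=-0.139
apply F[2]=+0.682 → step 3: x=0.004, v=0.109, θ=0.019, ω=-0.152
apply F[3]=+0.169 → step 4: x=0.007, v=0.111, θ=0.016, ω=-0.150
apply F[4]=-0.103 → step 5: x=0.009, v=0.107, θ=0.013, ω=-0.140
apply F[5]=-0.241 → step 6: x=0.011, v=0.101, θ=0.010, ω=-0.126
apply F[6]=-0.303 → step 7: x=0.013, v=0.094, θ=0.008, ω=-0.112
apply F[7]=-0.326 → step 8: x=0.015, v=0.087, θ=0.006, ω=-0.098
apply F[8]=-0.325 → step 9: x=0.016, v=0.080, θ=0.004, ω=-0.086
apply F[9]=-0.315 → step 10: x=0.018, v=0.073, θ=0.002, ω=-0.074
apply F[10]=-0.298 → step 11: x=0.019, v=0.067, θ=0.001, ω=-0.063
apply F[11]=-0.281 → step 12: x=0.020, v=0.061, θ=-0.000, ω=-0.054
apply F[12]=-0.262 → step 13: x=0.022, v=0.055, θ=-0.001, ω=-0.046
apply F[13]=-0.245 → step 14: x=0.023, v=0.051, θ=-0.002, ω=-0.039
apply F[14]=-0.229 → step 15: x=0.024, v=0.046, θ=-0.003, ω=-0.032
apply F[15]=-0.213 → step 16: x=0.025, v=0.042, θ=-0.003, ω=-0.027
apply F[16]=-0.199 → step 17: x=0.025, v=0.038, θ=-0.004, ω=-0.022
apply F[17]=-0.186 → step 18: x=0.026, v=0.035, θ=-0.004, ω=-0.018
apply F[18]=-0.175 → step 19: x=0.027, v=0.032, θ=-0.005, ω=-0.014
apply F[19]=-0.164 → step 20: x=0.027, v=0.029, θ=-0.005, ω=-0.011
apply F[20]=-0.154 → step 21: x=0.028, v=0.026, θ=-0.005, ω=-0.008
apply F[21]=-0.146 → step 22: x=0.028, v=0.024, θ=-0.005, ω=-0.006
apply F[22]=-0.137 → step 23: x=0.029, v=0.021, θ=-0.005, ω=-0.004
apply F[23]=-0.129 → step 24: x=0.029, v=0.019, θ=-0.005, ω=-0.002
apply F[24]=-0.123 → step 25: x=0.030, v=0.017, θ=-0.005, ω=-0.001
apply F[25]=-0.116 → step 26: x=0.030, v=0.015, θ=-0.005, ω=0.001
apply F[26]=-0.110 → step 27: x=0.030, v=0.014, θ=-0.005, ω=0.002
apply F[27]=-0.104 → step 28: x=0.030, v=0.012, θ=-0.005, ω=0.003
apply F[28]=-0.099 → step 29: x=0.031, v=0.010, θ=-0.005, ω=0.004
apply F[29]=-0.094 → step 30: x=0.031, v=0.009, θ=-0.005, ω=0.004
apply F[30]=-0.090 → step 31: x=0.031, v=0.008, θ=-0.005, ω=0.005
Max |angle| over trajectory = 0.025 rad; bound = 0.121 → within bound.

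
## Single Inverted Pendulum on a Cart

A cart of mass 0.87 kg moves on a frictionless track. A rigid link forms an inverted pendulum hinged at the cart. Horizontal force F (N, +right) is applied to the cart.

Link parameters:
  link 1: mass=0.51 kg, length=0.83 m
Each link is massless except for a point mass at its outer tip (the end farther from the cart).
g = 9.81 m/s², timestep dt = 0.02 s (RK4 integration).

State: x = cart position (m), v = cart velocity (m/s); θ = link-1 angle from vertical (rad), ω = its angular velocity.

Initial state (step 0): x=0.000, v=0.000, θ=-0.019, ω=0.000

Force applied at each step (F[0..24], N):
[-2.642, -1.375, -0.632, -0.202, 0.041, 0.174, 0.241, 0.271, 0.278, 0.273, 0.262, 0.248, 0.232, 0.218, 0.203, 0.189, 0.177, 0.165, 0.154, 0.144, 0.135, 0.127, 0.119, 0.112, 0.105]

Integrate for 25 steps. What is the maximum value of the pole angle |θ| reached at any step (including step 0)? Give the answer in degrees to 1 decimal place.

Answer: 1.1°

Derivation:
apply F[0]=-2.642 → step 1: x=-0.001, v=-0.059, θ=-0.018, ω=0.066
apply F[1]=-1.375 → step 2: x=-0.002, v=-0.088, θ=-0.017, ω=0.098
apply F[2]=-0.632 → step 3: x=-0.004, v=-0.101, θ=-0.015, ω=0.109
apply F[3]=-0.202 → step 4: x=-0.006, v=-0.104, θ=-0.012, ω=0.110
apply F[4]=+0.041 → step 5: x=-0.008, v=-0.102, θ=-0.010, ω=0.104
apply F[5]=+0.174 → step 6: x=-0.010, v=-0.097, θ=-0.008, ω=0.096
apply F[6]=+0.241 → step 7: x=-0.012, v=-0.090, θ=-0.006, ω=0.087
apply F[7]=+0.271 → step 8: x=-0.014, v=-0.083, θ=-0.005, ω=0.077
apply F[8]=+0.278 → step 9: x=-0.015, v=-0.077, θ=-0.003, ω=0.068
apply F[9]=+0.273 → step 10: x=-0.017, v=-0.070, θ=-0.002, ω=0.059
apply F[10]=+0.262 → step 11: x=-0.018, v=-0.064, θ=-0.001, ω=0.051
apply F[11]=+0.248 → step 12: x=-0.019, v=-0.058, θ=-0.000, ω=0.044
apply F[12]=+0.232 → step 13: x=-0.020, v=-0.053, θ=0.001, ω=0.038
apply F[13]=+0.218 → step 14: x=-0.021, v=-0.048, θ=0.001, ω=0.032
apply F[14]=+0.203 → step 15: x=-0.022, v=-0.043, θ=0.002, ω=0.027
apply F[15]=+0.189 → step 16: x=-0.023, v=-0.039, θ=0.003, ω=0.023
apply F[16]=+0.177 → step 17: x=-0.024, v=-0.035, θ=0.003, ω=0.019
apply F[17]=+0.165 → step 18: x=-0.025, v=-0.032, θ=0.003, ω=0.016
apply F[18]=+0.154 → step 19: x=-0.025, v=-0.029, θ=0.004, ω=0.013
apply F[19]=+0.144 → step 20: x=-0.026, v=-0.026, θ=0.004, ω=0.010
apply F[20]=+0.135 → step 21: x=-0.026, v=-0.023, θ=0.004, ω=0.008
apply F[21]=+0.127 → step 22: x=-0.027, v=-0.021, θ=0.004, ω=0.006
apply F[22]=+0.119 → step 23: x=-0.027, v=-0.019, θ=0.004, ω=0.004
apply F[23]=+0.112 → step 24: x=-0.027, v=-0.017, θ=0.004, ω=0.003
apply F[24]=+0.105 → step 25: x=-0.028, v=-0.015, θ=0.004, ω=0.001
Max |angle| over trajectory = 0.019 rad = 1.1°.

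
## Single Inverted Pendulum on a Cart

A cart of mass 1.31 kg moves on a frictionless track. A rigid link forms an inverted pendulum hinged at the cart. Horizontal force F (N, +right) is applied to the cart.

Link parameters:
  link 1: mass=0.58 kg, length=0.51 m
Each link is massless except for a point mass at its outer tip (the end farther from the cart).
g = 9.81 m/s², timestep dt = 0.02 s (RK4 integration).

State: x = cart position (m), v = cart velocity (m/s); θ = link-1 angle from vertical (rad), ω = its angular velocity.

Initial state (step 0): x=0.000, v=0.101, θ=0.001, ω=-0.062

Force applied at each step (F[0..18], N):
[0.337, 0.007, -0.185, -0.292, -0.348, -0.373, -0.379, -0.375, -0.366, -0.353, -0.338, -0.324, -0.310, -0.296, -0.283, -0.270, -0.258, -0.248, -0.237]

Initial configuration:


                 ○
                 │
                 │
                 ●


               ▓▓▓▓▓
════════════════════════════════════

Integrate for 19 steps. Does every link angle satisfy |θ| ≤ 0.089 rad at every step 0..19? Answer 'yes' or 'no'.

apply F[0]=+0.337 → step 1: x=0.002, v=0.106, θ=-0.000, ω=-0.072
apply F[1]=+0.007 → step 2: x=0.004, v=0.106, θ=-0.002, ω=-0.073
apply F[2]=-0.185 → step 3: x=0.006, v=0.104, θ=-0.003, ω=-0.069
apply F[3]=-0.292 → step 4: x=0.008, v=0.100, θ=-0.004, ω=-0.062
apply F[4]=-0.348 → step 5: x=0.010, v=0.095, θ=-0.006, ω=-0.054
apply F[5]=-0.373 → step 6: x=0.012, v=0.090, θ=-0.007, ω=-0.047
apply F[6]=-0.379 → step 7: x=0.014, v=0.084, θ=-0.008, ω=-0.039
apply F[7]=-0.375 → step 8: x=0.015, v=0.079, θ=-0.008, ω=-0.032
apply F[8]=-0.366 → step 9: x=0.017, v=0.074, θ=-0.009, ω=-0.026
apply F[9]=-0.353 → step 10: x=0.018, v=0.070, θ=-0.009, ω=-0.021
apply F[10]=-0.338 → step 11: x=0.020, v=0.066, θ=-0.010, ω=-0.016
apply F[11]=-0.324 → step 12: x=0.021, v=0.061, θ=-0.010, ω=-0.011
apply F[12]=-0.310 → step 13: x=0.022, v=0.058, θ=-0.010, ω=-0.008
apply F[13]=-0.296 → step 14: x=0.023, v=0.054, θ=-0.010, ω=-0.005
apply F[14]=-0.283 → step 15: x=0.024, v=0.051, θ=-0.010, ω=-0.002
apply F[15]=-0.270 → step 16: x=0.025, v=0.047, θ=-0.010, ω=0.001
apply F[16]=-0.258 → step 17: x=0.026, v=0.044, θ=-0.010, ω=0.003
apply F[17]=-0.248 → step 18: x=0.027, v=0.041, θ=-0.010, ω=0.004
apply F[18]=-0.237 → step 19: x=0.028, v=0.039, θ=-0.010, ω=0.006
Max |angle| over trajectory = 0.010 rad; bound = 0.089 → within bound.

Answer: yes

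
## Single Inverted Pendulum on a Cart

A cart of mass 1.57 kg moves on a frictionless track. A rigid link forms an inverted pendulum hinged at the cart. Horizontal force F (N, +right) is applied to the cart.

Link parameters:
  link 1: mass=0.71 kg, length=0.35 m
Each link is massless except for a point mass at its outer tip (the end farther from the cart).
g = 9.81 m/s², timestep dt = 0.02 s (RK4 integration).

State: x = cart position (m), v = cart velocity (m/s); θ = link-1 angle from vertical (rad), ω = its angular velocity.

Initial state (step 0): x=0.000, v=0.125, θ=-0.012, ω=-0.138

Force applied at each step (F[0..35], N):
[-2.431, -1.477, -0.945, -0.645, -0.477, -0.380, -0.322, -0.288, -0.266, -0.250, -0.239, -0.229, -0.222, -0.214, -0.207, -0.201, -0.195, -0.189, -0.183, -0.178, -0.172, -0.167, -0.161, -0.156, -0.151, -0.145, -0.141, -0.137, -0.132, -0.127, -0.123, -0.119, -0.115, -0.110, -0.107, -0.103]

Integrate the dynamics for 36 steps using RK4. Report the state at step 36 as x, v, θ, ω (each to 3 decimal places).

apply F[0]=-2.431 → step 1: x=0.002, v=0.095, θ=-0.014, ω=-0.060
apply F[1]=-1.477 → step 2: x=0.004, v=0.078, θ=-0.015, ω=-0.018
apply F[2]=-0.945 → step 3: x=0.005, v=0.067, θ=-0.015, ω=0.004
apply F[3]=-0.645 → step 4: x=0.007, v=0.060, θ=-0.015, ω=0.015
apply F[4]=-0.477 → step 5: x=0.008, v=0.055, θ=-0.014, ω=0.021
apply F[5]=-0.380 → step 6: x=0.009, v=0.052, θ=-0.014, ω=0.023
apply F[6]=-0.322 → step 7: x=0.010, v=0.049, θ=-0.013, ω=0.024
apply F[7]=-0.288 → step 8: x=0.011, v=0.046, θ=-0.013, ω=0.024
apply F[8]=-0.266 → step 9: x=0.012, v=0.044, θ=-0.012, ω=0.023
apply F[9]=-0.250 → step 10: x=0.013, v=0.042, θ=-0.012, ω=0.022
apply F[10]=-0.239 → step 11: x=0.013, v=0.040, θ=-0.012, ω=0.021
apply F[11]=-0.229 → step 12: x=0.014, v=0.038, θ=-0.011, ω=0.020
apply F[12]=-0.222 → step 13: x=0.015, v=0.036, θ=-0.011, ω=0.019
apply F[13]=-0.214 → step 14: x=0.016, v=0.034, θ=-0.010, ω=0.019
apply F[14]=-0.207 → step 15: x=0.016, v=0.033, θ=-0.010, ω=0.018
apply F[15]=-0.201 → step 16: x=0.017, v=0.031, θ=-0.010, ω=0.017
apply F[16]=-0.195 → step 17: x=0.018, v=0.029, θ=-0.009, ω=0.016
apply F[17]=-0.189 → step 18: x=0.018, v=0.028, θ=-0.009, ω=0.016
apply F[18]=-0.183 → step 19: x=0.019, v=0.026, θ=-0.009, ω=0.015
apply F[19]=-0.178 → step 20: x=0.019, v=0.025, θ=-0.008, ω=0.015
apply F[20]=-0.172 → step 21: x=0.020, v=0.023, θ=-0.008, ω=0.014
apply F[21]=-0.167 → step 22: x=0.020, v=0.022, θ=-0.008, ω=0.014
apply F[22]=-0.161 → step 23: x=0.021, v=0.020, θ=-0.008, ω=0.013
apply F[23]=-0.156 → step 24: x=0.021, v=0.019, θ=-0.007, ω=0.013
apply F[24]=-0.151 → step 25: x=0.021, v=0.018, θ=-0.007, ω=0.012
apply F[25]=-0.145 → step 26: x=0.022, v=0.017, θ=-0.007, ω=0.012
apply F[26]=-0.141 → step 27: x=0.022, v=0.015, θ=-0.007, ω=0.012
apply F[27]=-0.137 → step 28: x=0.022, v=0.014, θ=-0.006, ω=0.011
apply F[28]=-0.132 → step 29: x=0.023, v=0.013, θ=-0.006, ω=0.011
apply F[29]=-0.127 → step 30: x=0.023, v=0.012, θ=-0.006, ω=0.011
apply F[30]=-0.123 → step 31: x=0.023, v=0.011, θ=-0.006, ω=0.010
apply F[31]=-0.119 → step 32: x=0.023, v=0.010, θ=-0.006, ω=0.010
apply F[32]=-0.115 → step 33: x=0.023, v=0.009, θ=-0.005, ω=0.010
apply F[33]=-0.110 → step 34: x=0.024, v=0.008, θ=-0.005, ω=0.009
apply F[34]=-0.107 → step 35: x=0.024, v=0.007, θ=-0.005, ω=0.009
apply F[35]=-0.103 → step 36: x=0.024, v=0.006, θ=-0.005, ω=0.009

Answer: x=0.024, v=0.006, θ=-0.005, ω=0.009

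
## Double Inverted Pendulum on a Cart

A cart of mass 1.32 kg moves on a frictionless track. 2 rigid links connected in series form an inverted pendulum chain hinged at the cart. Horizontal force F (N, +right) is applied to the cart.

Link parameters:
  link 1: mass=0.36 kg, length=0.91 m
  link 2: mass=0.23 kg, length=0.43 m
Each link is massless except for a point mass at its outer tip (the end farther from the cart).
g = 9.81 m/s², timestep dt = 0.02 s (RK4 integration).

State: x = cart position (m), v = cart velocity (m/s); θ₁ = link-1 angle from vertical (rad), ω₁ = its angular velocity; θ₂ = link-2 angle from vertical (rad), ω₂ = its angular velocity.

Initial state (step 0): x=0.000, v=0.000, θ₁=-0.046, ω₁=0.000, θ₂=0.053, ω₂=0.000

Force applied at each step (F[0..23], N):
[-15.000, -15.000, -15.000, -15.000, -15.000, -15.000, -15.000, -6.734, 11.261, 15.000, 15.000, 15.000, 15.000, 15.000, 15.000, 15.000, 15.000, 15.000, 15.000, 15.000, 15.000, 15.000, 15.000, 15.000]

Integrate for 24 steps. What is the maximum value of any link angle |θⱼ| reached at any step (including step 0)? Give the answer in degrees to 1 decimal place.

Answer: 17.6°

Derivation:
apply F[0]=-15.000 → step 1: x=-0.002, v=-0.223, θ₁=-0.044, ω₁=0.221, θ₂=0.054, ω₂=0.077
apply F[1]=-15.000 → step 2: x=-0.009, v=-0.447, θ₁=-0.037, ω₁=0.444, θ₂=0.056, ω₂=0.150
apply F[2]=-15.000 → step 3: x=-0.020, v=-0.671, θ₁=-0.026, ω₁=0.672, θ₂=0.060, ω₂=0.217
apply F[3]=-15.000 → step 4: x=-0.036, v=-0.897, θ₁=-0.010, ω₁=0.905, θ₂=0.065, ω₂=0.275
apply F[4]=-15.000 → step 5: x=-0.056, v=-1.124, θ₁=0.010, ω₁=1.146, θ₂=0.071, ω₂=0.321
apply F[5]=-15.000 → step 6: x=-0.081, v=-1.353, θ₁=0.036, ω₁=1.397, θ₂=0.077, ω₂=0.352
apply F[6]=-15.000 → step 7: x=-0.110, v=-1.583, θ₁=0.066, ω₁=1.658, θ₂=0.085, ω₂=0.369
apply F[7]=-6.734 → step 8: x=-0.143, v=-1.690, θ₁=0.101, ω₁=1.792, θ₂=0.092, ω₂=0.371
apply F[8]=+11.261 → step 9: x=-0.175, v=-1.528, θ₁=0.135, ω₁=1.643, θ₂=0.099, ω₂=0.358
apply F[9]=+15.000 → step 10: x=-0.203, v=-1.313, θ₁=0.166, ω₁=1.448, θ₂=0.106, ω₂=0.324
apply F[10]=+15.000 → step 11: x=-0.228, v=-1.102, θ₁=0.193, ω₁=1.267, θ₂=0.112, ω₂=0.272
apply F[11]=+15.000 → step 12: x=-0.248, v=-0.893, θ₁=0.217, ω₁=1.100, θ₂=0.117, ω₂=0.200
apply F[12]=+15.000 → step 13: x=-0.263, v=-0.688, θ₁=0.237, ω₁=0.945, θ₂=0.120, ω₂=0.111
apply F[13]=+15.000 → step 14: x=-0.275, v=-0.485, θ₁=0.255, ω₁=0.801, θ₂=0.121, ω₂=0.004
apply F[14]=+15.000 → step 15: x=-0.283, v=-0.284, θ₁=0.269, ω₁=0.666, θ₂=0.120, ω₂=-0.119
apply F[15]=+15.000 → step 16: x=-0.286, v=-0.085, θ₁=0.281, ω₁=0.540, θ₂=0.116, ω₂=-0.257
apply F[16]=+15.000 → step 17: x=-0.286, v=0.113, θ₁=0.291, ω₁=0.420, θ₂=0.110, ω₂=-0.411
apply F[17]=+15.000 → step 18: x=-0.282, v=0.309, θ₁=0.298, ω₁=0.306, θ₂=0.100, ω₂=-0.581
apply F[18]=+15.000 → step 19: x=-0.274, v=0.505, θ₁=0.303, ω₁=0.198, θ₂=0.086, ω₂=-0.766
apply F[19]=+15.000 → step 20: x=-0.262, v=0.701, θ₁=0.306, ω₁=0.093, θ₂=0.069, ω₂=-0.968
apply F[20]=+15.000 → step 21: x=-0.246, v=0.897, θ₁=0.307, ω₁=-0.009, θ₂=0.048, ω₂=-1.186
apply F[21]=+15.000 → step 22: x=-0.226, v=1.093, θ₁=0.306, ω₁=-0.110, θ₂=0.022, ω₂=-1.421
apply F[22]=+15.000 → step 23: x=-0.202, v=1.290, θ₁=0.303, ω₁=-0.210, θ₂=-0.009, ω₂=-1.674
apply F[23]=+15.000 → step 24: x=-0.174, v=1.488, θ₁=0.297, ω₁=-0.311, θ₂=-0.045, ω₂=-1.943
Max |angle| over trajectory = 0.307 rad = 17.6°.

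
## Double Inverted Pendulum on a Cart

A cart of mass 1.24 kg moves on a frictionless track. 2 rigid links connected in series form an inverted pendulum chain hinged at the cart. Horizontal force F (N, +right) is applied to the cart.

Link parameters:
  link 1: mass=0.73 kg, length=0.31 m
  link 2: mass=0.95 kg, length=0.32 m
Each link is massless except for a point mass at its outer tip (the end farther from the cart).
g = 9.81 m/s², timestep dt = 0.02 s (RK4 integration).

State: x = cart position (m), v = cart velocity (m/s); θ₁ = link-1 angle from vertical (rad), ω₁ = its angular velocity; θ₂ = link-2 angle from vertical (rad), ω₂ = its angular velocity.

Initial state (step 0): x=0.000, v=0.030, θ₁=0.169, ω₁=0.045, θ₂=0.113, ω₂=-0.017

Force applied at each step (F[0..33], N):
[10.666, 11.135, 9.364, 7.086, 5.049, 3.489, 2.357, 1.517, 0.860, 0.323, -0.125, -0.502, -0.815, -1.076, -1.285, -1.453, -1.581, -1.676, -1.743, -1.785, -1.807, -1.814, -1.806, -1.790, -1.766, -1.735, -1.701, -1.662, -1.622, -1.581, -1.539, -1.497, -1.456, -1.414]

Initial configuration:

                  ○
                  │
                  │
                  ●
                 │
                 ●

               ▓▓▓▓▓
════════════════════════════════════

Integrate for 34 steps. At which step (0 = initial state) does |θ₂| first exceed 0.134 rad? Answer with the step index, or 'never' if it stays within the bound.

Answer: never

Derivation:
apply F[0]=+10.666 → step 1: x=0.002, v=0.154, θ₁=0.168, ω₁=-0.192, θ₂=0.112, ω₂=-0.103
apply F[1]=+11.135 → step 2: x=0.006, v=0.286, θ₁=0.161, ω₁=-0.460, θ₂=0.109, ω₂=-0.186
apply F[2]=+9.364 → step 3: x=0.013, v=0.393, θ₁=0.150, ω₁=-0.661, θ₂=0.104, ω₂=-0.260
apply F[3]=+7.086 → step 4: x=0.022, v=0.469, θ₁=0.136, ω₁=-0.777, θ₂=0.099, ω₂=-0.319
apply F[4]=+5.049 → step 5: x=0.031, v=0.516, θ₁=0.120, ω₁=-0.822, θ₂=0.092, ω₂=-0.365
apply F[5]=+3.489 → step 6: x=0.042, v=0.543, θ₁=0.103, ω₁=-0.820, θ₂=0.084, ω₂=-0.398
apply F[6]=+2.357 → step 7: x=0.053, v=0.557, θ₁=0.087, ω₁=-0.790, θ₂=0.076, ω₂=-0.418
apply F[7]=+1.517 → step 8: x=0.064, v=0.561, θ₁=0.072, ω₁=-0.746, θ₂=0.067, ω₂=-0.429
apply F[8]=+0.860 → step 9: x=0.075, v=0.558, θ₁=0.058, ω₁=-0.695, θ₂=0.059, ω₂=-0.431
apply F[9]=+0.323 → step 10: x=0.086, v=0.550, θ₁=0.044, ω₁=-0.640, θ₂=0.050, ω₂=-0.426
apply F[10]=-0.125 → step 11: x=0.097, v=0.538, θ₁=0.032, ω₁=-0.584, θ₂=0.042, ω₂=-0.415
apply F[11]=-0.502 → step 12: x=0.108, v=0.523, θ₁=0.021, ω₁=-0.528, θ₂=0.034, ω₂=-0.399
apply F[12]=-0.815 → step 13: x=0.118, v=0.505, θ₁=0.011, ω₁=-0.474, θ₂=0.026, ω₂=-0.379
apply F[13]=-1.076 → step 14: x=0.128, v=0.486, θ₁=0.002, ω₁=-0.421, θ₂=0.019, ω₂=-0.357
apply F[14]=-1.285 → step 15: x=0.138, v=0.466, θ₁=-0.006, ω₁=-0.372, θ₂=0.012, ω₂=-0.333
apply F[15]=-1.453 → step 16: x=0.147, v=0.445, θ₁=-0.013, ω₁=-0.325, θ₂=0.005, ω₂=-0.308
apply F[16]=-1.581 → step 17: x=0.155, v=0.424, θ₁=-0.019, ω₁=-0.281, θ₂=-0.001, ω₂=-0.283
apply F[17]=-1.676 → step 18: x=0.164, v=0.403, θ₁=-0.024, ω₁=-0.241, θ₂=-0.006, ω₂=-0.257
apply F[18]=-1.743 → step 19: x=0.172, v=0.382, θ₁=-0.029, ω₁=-0.204, θ₂=-0.011, ω₂=-0.232
apply F[19]=-1.785 → step 20: x=0.179, v=0.361, θ₁=-0.032, ω₁=-0.171, θ₂=-0.015, ω₂=-0.208
apply F[20]=-1.807 → step 21: x=0.186, v=0.341, θ₁=-0.035, ω₁=-0.142, θ₂=-0.019, ω₂=-0.184
apply F[21]=-1.814 → step 22: x=0.193, v=0.321, θ₁=-0.038, ω₁=-0.115, θ₂=-0.023, ω₂=-0.162
apply F[22]=-1.806 → step 23: x=0.199, v=0.303, θ₁=-0.040, ω₁=-0.092, θ₂=-0.026, ω₂=-0.141
apply F[23]=-1.790 → step 24: x=0.205, v=0.285, θ₁=-0.042, ω₁=-0.071, θ₂=-0.028, ω₂=-0.122
apply F[24]=-1.766 → step 25: x=0.210, v=0.267, θ₁=-0.043, ω₁=-0.053, θ₂=-0.031, ω₂=-0.104
apply F[25]=-1.735 → step 26: x=0.215, v=0.251, θ₁=-0.044, ω₁=-0.037, θ₂=-0.033, ω₂=-0.087
apply F[26]=-1.701 → step 27: x=0.220, v=0.235, θ₁=-0.044, ω₁=-0.024, θ₂=-0.034, ω₂=-0.072
apply F[27]=-1.662 → step 28: x=0.225, v=0.221, θ₁=-0.045, ω₁=-0.012, θ₂=-0.036, ω₂=-0.058
apply F[28]=-1.622 → step 29: x=0.229, v=0.206, θ₁=-0.045, ω₁=-0.002, θ₂=-0.037, ω₂=-0.046
apply F[29]=-1.581 → step 30: x=0.233, v=0.193, θ₁=-0.045, ω₁=0.007, θ₂=-0.037, ω₂=-0.034
apply F[30]=-1.539 → step 31: x=0.237, v=0.180, θ₁=-0.045, ω₁=0.014, θ₂=-0.038, ω₂=-0.024
apply F[31]=-1.497 → step 32: x=0.240, v=0.168, θ₁=-0.044, ω₁=0.020, θ₂=-0.038, ω₂=-0.015
apply F[32]=-1.456 → step 33: x=0.244, v=0.156, θ₁=-0.044, ω₁=0.026, θ₂=-0.039, ω₂=-0.007
apply F[33]=-1.414 → step 34: x=0.247, v=0.145, θ₁=-0.043, ω₁=0.030, θ₂=-0.039, ω₂=-0.000
max |θ₂| = 0.113 ≤ 0.134 over all 35 states.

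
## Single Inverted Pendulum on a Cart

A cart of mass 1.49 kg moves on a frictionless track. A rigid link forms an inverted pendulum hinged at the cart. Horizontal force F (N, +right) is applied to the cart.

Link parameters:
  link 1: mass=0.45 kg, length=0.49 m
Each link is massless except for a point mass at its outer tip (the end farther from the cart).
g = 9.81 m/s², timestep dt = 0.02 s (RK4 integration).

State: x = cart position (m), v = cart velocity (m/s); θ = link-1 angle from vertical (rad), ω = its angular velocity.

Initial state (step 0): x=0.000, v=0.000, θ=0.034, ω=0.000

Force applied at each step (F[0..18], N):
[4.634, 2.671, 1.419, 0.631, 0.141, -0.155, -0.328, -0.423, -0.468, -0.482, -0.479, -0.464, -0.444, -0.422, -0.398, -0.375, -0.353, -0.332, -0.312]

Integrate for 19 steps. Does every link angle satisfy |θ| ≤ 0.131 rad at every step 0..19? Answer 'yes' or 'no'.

apply F[0]=+4.634 → step 1: x=0.001, v=0.060, θ=0.033, ω=-0.109
apply F[1]=+2.671 → step 2: x=0.002, v=0.094, θ=0.030, ω=-0.166
apply F[2]=+1.419 → step 3: x=0.004, v=0.112, θ=0.027, ω=-0.190
apply F[3]=+0.631 → step 4: x=0.007, v=0.119, θ=0.023, ω=-0.194
apply F[4]=+0.141 → step 5: x=0.009, v=0.119, θ=0.019, ω=-0.187
apply F[5]=-0.155 → step 6: x=0.011, v=0.116, θ=0.015, ω=-0.174
apply F[6]=-0.328 → step 7: x=0.014, v=0.111, θ=0.012, ω=-0.158
apply F[7]=-0.423 → step 8: x=0.016, v=0.105, θ=0.009, ω=-0.141
apply F[8]=-0.468 → step 9: x=0.018, v=0.098, θ=0.006, ω=-0.124
apply F[9]=-0.482 → step 10: x=0.020, v=0.091, θ=0.004, ω=-0.108
apply F[10]=-0.479 → step 11: x=0.021, v=0.084, θ=0.002, ω=-0.094
apply F[11]=-0.464 → step 12: x=0.023, v=0.078, θ=0.000, ω=-0.080
apply F[12]=-0.444 → step 13: x=0.024, v=0.072, θ=-0.001, ω=-0.068
apply F[13]=-0.422 → step 14: x=0.026, v=0.067, θ=-0.002, ω=-0.058
apply F[14]=-0.398 → step 15: x=0.027, v=0.062, θ=-0.004, ω=-0.049
apply F[15]=-0.375 → step 16: x=0.028, v=0.057, θ=-0.004, ω=-0.040
apply F[16]=-0.353 → step 17: x=0.029, v=0.052, θ=-0.005, ω=-0.033
apply F[17]=-0.332 → step 18: x=0.030, v=0.048, θ=-0.006, ω=-0.027
apply F[18]=-0.312 → step 19: x=0.031, v=0.044, θ=-0.006, ω=-0.021
Max |angle| over trajectory = 0.034 rad; bound = 0.131 → within bound.

Answer: yes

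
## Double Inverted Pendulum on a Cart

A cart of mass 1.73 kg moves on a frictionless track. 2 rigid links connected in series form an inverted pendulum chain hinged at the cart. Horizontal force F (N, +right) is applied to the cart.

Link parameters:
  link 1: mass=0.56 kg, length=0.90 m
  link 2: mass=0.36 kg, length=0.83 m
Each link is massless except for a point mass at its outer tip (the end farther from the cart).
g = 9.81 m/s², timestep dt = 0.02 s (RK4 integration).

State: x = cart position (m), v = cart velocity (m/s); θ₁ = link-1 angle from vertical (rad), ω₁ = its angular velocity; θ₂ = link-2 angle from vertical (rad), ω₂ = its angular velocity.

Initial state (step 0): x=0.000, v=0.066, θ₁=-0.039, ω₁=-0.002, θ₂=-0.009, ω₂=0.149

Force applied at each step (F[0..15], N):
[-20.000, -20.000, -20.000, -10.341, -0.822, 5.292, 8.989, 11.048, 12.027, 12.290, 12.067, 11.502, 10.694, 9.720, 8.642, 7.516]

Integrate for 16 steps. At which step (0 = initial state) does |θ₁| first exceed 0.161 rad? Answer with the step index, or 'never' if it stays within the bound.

apply F[0]=-20.000 → step 1: x=-0.001, v=-0.161, θ₁=-0.037, ω₁=0.237, θ₂=-0.006, ω₂=0.161
apply F[1]=-20.000 → step 2: x=-0.006, v=-0.389, θ₁=-0.029, ω₁=0.479, θ₂=-0.003, ω₂=0.173
apply F[2]=-20.000 → step 3: x=-0.017, v=-0.617, θ₁=-0.017, ω₁=0.724, θ₂=0.001, ω₂=0.182
apply F[3]=-10.341 → step 4: x=-0.030, v=-0.736, θ₁=-0.002, ω₁=0.852, θ₂=0.005, ω₂=0.187
apply F[4]=-0.822 → step 5: x=-0.045, v=-0.746, θ₁=0.015, ω₁=0.865, θ₂=0.008, ω₂=0.187
apply F[5]=+5.292 → step 6: x=-0.059, v=-0.687, θ₁=0.032, ω₁=0.807, θ₂=0.012, ω₂=0.182
apply F[6]=+8.989 → step 7: x=-0.072, v=-0.587, θ₁=0.047, ω₁=0.708, θ₂=0.016, ω₂=0.172
apply F[7]=+11.048 → step 8: x=-0.082, v=-0.465, θ₁=0.060, ω₁=0.589, θ₂=0.019, ω₂=0.158
apply F[8]=+12.027 → step 9: x=-0.090, v=-0.333, θ₁=0.071, ω₁=0.464, θ₂=0.022, ω₂=0.140
apply F[9]=+12.290 → step 10: x=-0.096, v=-0.199, θ₁=0.079, ω₁=0.339, θ₂=0.025, ω₂=0.119
apply F[10]=+12.067 → step 11: x=-0.098, v=-0.069, θ₁=0.084, ω₁=0.220, θ₂=0.027, ω₂=0.097
apply F[11]=+11.502 → step 12: x=-0.099, v=0.055, θ₁=0.088, ω₁=0.111, θ₂=0.028, ω₂=0.073
apply F[12]=+10.694 → step 13: x=-0.096, v=0.169, θ₁=0.089, ω₁=0.012, θ₂=0.030, ω₂=0.049
apply F[13]=+9.720 → step 14: x=-0.092, v=0.272, θ₁=0.088, ω₁=-0.073, θ₂=0.030, ω₂=0.025
apply F[14]=+8.642 → step 15: x=-0.086, v=0.362, θ₁=0.086, ω₁=-0.146, θ₂=0.031, ω₂=0.002
apply F[15]=+7.516 → step 16: x=-0.078, v=0.440, θ₁=0.083, ω₁=-0.207, θ₂=0.030, ω₂=-0.019
max |θ₁| = 0.089 ≤ 0.161 over all 17 states.

Answer: never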